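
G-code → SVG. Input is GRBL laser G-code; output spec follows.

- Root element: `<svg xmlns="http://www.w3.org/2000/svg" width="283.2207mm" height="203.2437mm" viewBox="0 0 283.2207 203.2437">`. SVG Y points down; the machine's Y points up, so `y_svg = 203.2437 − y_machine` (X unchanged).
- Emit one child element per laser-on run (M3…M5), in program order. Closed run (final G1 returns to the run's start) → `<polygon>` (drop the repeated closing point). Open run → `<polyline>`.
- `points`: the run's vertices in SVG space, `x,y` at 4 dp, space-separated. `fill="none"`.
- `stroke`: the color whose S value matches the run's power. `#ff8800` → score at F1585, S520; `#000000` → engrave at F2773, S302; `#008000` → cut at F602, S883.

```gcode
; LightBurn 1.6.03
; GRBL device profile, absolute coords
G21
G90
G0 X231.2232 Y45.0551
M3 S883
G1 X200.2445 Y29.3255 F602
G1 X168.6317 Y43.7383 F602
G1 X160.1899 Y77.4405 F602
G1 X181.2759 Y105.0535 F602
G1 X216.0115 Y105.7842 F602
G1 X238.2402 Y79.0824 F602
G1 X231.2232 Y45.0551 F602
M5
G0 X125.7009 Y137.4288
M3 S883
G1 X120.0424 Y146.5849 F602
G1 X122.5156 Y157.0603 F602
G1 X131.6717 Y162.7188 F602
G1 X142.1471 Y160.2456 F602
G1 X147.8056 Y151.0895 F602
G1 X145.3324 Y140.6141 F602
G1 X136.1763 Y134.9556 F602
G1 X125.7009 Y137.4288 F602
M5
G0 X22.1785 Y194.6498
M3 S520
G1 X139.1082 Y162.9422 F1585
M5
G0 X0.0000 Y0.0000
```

<svg xmlns="http://www.w3.org/2000/svg" width="283.2207mm" height="203.2437mm" viewBox="0 0 283.2207 203.2437">
  <polygon points="231.2232,158.1886 200.2445,173.9182 168.6317,159.5054 160.1899,125.8032 181.2759,98.1902 216.0115,97.4595 238.2402,124.1613" fill="none" stroke="#008000"/>
  <polygon points="125.7009,65.8149 120.0424,56.6588 122.5156,46.1834 131.6717,40.5249 142.1471,42.9981 147.8056,52.1542 145.3324,62.6296 136.1763,68.2881" fill="none" stroke="#008000"/>
  <polyline points="22.1785,8.5939 139.1082,40.3015" fill="none" stroke="#ff8800"/>
</svg>

y_svg = 203.2437 − y_m.

[1] S883→`#008000` (cut); closed run; points: 231.2232,158.1886 200.2445,173.9182 168.6317,159.5054 160.1899,125.8032 181.2759,98.1902 216.0115,97.4595 238.2402,124.1613

[2] S883→`#008000` (cut); closed run; points: 125.7009,65.8149 120.0424,56.6588 122.5156,46.1834 131.6717,40.5249 142.1471,42.9981 147.8056,52.1542 145.3324,62.6296 136.1763,68.2881

[3] S520→`#ff8800` (score); open run; points: 22.1785,8.5939 139.1082,40.3015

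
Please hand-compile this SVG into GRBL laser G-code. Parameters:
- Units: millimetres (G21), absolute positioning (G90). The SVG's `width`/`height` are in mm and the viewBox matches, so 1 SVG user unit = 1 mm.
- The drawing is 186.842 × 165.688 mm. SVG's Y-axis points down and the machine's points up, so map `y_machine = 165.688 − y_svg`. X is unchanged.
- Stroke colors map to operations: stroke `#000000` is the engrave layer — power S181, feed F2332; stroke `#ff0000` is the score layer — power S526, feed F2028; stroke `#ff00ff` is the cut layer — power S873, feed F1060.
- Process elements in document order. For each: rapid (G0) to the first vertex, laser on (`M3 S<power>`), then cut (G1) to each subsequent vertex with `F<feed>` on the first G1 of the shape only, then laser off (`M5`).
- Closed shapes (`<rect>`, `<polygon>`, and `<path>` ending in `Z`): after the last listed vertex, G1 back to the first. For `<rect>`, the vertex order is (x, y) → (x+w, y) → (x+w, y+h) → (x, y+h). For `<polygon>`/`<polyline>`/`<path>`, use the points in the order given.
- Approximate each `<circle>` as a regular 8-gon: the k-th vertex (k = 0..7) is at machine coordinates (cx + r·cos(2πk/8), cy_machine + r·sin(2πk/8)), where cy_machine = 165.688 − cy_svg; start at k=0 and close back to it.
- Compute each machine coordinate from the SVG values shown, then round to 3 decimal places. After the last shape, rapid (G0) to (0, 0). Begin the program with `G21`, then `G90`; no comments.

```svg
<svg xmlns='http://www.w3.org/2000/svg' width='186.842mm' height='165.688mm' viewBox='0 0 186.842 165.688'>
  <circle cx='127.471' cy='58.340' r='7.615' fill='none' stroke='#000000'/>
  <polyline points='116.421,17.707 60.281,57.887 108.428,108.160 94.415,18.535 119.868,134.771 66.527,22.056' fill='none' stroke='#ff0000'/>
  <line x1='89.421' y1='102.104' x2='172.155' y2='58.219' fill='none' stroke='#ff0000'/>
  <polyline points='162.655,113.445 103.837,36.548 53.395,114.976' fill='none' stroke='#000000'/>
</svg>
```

1 u = 1 mm; y_m = 165.688 − y.

[1] `<circle>` circle, #000000→engrave S181 F2332: (135.086,107.348) → (132.856,112.733) → (127.471,114.963) → (122.086,112.733) → (119.856,107.348) → (122.086,101.963) → (127.471,99.733) → (132.856,101.963) → (135.086,107.348) (closed)

[2] `<polyline>` open polyline, #ff0000→score S526 F2028: (116.421,147.981) → (60.281,107.801) → (108.428,57.528) → (94.415,147.153) → (119.868,30.917) → (66.527,143.632)

[3] `<line>` line segment, #ff0000→score S526 F2028: (89.421,63.584) → (172.155,107.469)

[4] `<polyline>` open polyline, #000000→engrave S181 F2332: (162.655,52.243) → (103.837,129.140) → (53.395,50.712)

G21
G90
G0 X135.086 Y107.348
M3 S181
G1 X132.856 Y112.733 F2332
G1 X127.471 Y114.963
G1 X122.086 Y112.733
G1 X119.856 Y107.348
G1 X122.086 Y101.963
G1 X127.471 Y99.733
G1 X132.856 Y101.963
G1 X135.086 Y107.348
M5
G0 X116.421 Y147.981
M3 S526
G1 X60.281 Y107.801 F2028
G1 X108.428 Y57.528
G1 X94.415 Y147.153
G1 X119.868 Y30.917
G1 X66.527 Y143.632
M5
G0 X89.421 Y63.584
M3 S526
G1 X172.155 Y107.469 F2028
M5
G0 X162.655 Y52.243
M3 S181
G1 X103.837 Y129.140 F2332
G1 X53.395 Y50.712
M5
G0 X0.000 Y0.000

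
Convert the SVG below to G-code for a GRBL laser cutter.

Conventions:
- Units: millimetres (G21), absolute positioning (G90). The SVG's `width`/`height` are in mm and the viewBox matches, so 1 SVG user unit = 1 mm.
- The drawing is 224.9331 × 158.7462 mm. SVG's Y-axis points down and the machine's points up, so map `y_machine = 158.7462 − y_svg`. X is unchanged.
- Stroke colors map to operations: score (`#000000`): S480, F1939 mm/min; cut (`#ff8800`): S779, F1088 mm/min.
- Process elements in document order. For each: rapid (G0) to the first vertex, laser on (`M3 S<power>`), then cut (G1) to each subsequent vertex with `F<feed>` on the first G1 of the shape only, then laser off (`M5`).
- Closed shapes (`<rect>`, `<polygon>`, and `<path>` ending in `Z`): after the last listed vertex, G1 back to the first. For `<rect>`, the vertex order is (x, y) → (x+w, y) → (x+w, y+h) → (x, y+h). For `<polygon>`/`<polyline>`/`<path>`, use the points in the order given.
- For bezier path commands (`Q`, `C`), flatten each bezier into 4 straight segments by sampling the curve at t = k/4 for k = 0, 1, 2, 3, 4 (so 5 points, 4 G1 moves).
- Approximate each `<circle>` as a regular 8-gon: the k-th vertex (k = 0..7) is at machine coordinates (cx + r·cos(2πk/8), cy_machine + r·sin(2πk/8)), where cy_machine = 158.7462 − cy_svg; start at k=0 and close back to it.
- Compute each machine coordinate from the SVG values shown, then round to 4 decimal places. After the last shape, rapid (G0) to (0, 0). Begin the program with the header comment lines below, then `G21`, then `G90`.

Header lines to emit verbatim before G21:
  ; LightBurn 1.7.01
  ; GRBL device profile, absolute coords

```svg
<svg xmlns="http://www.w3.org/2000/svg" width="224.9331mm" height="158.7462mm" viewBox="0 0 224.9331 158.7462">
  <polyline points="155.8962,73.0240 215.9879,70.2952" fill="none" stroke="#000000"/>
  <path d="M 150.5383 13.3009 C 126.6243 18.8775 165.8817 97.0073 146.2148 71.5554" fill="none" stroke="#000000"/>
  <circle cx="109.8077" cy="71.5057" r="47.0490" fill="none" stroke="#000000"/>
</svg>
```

; LightBurn 1.7.01
; GRBL device profile, absolute coords
G21
G90
G0 X155.8962 Y85.7222
M3 S480
G1 X215.9879 Y88.4510 F1939
M5
G0 X150.5383 Y145.4453
M3 S480
G1 X142.5397 Y130.4112 F1939
G1 X146.7839 Y104.6824
G1 X151.8244 Y84.7713
G1 X146.2148 Y87.1908
M5
G0 X156.8567 Y87.2405
M3 S480
G1 X143.0764 Y120.5092 F1939
G1 X109.8077 Y134.2895
G1 X76.5390 Y120.5092
G1 X62.7587 Y87.2405
G1 X76.5390 Y53.9718
G1 X109.8077 Y40.1915
G1 X143.0764 Y53.9718
G1 X156.8567 Y87.2405
M5
G0 X0.0000 Y0.0000

Since the viewBox matches the mm dimensions, user units are millimetres directly. The only transform is the Y-flip y_m = 158.7462 − y_svg.

Shape 1 is a line segment drawn with `<polyline>`. Its stroke #000000 means score at S480, F1939. After flipping Y the toolpath is (155.8962,85.7222) → (215.9879,88.4510).

Shape 2 is a cubic bezier drawn with `<path>`. Its stroke #000000 means score at S480, F1939. After flipping Y the toolpath is (150.5383,145.4453) → (142.5397,130.4112) → (146.7839,104.6824) → (151.8244,84.7713) → (146.2148,87.1908).

Shape 3 is a circle drawn with `<circle>`. Its stroke #000000 means score at S480, F1939. After flipping Y the toolpath is (156.8567,87.2405) → (143.0764,120.5092) → (109.8077,134.2895) → (76.5390,120.5092) → (62.7587,87.2405) → (76.5390,53.9718) → (109.8077,40.1915) → (143.0764,53.9718) → (156.8567,87.2405), returning to the start.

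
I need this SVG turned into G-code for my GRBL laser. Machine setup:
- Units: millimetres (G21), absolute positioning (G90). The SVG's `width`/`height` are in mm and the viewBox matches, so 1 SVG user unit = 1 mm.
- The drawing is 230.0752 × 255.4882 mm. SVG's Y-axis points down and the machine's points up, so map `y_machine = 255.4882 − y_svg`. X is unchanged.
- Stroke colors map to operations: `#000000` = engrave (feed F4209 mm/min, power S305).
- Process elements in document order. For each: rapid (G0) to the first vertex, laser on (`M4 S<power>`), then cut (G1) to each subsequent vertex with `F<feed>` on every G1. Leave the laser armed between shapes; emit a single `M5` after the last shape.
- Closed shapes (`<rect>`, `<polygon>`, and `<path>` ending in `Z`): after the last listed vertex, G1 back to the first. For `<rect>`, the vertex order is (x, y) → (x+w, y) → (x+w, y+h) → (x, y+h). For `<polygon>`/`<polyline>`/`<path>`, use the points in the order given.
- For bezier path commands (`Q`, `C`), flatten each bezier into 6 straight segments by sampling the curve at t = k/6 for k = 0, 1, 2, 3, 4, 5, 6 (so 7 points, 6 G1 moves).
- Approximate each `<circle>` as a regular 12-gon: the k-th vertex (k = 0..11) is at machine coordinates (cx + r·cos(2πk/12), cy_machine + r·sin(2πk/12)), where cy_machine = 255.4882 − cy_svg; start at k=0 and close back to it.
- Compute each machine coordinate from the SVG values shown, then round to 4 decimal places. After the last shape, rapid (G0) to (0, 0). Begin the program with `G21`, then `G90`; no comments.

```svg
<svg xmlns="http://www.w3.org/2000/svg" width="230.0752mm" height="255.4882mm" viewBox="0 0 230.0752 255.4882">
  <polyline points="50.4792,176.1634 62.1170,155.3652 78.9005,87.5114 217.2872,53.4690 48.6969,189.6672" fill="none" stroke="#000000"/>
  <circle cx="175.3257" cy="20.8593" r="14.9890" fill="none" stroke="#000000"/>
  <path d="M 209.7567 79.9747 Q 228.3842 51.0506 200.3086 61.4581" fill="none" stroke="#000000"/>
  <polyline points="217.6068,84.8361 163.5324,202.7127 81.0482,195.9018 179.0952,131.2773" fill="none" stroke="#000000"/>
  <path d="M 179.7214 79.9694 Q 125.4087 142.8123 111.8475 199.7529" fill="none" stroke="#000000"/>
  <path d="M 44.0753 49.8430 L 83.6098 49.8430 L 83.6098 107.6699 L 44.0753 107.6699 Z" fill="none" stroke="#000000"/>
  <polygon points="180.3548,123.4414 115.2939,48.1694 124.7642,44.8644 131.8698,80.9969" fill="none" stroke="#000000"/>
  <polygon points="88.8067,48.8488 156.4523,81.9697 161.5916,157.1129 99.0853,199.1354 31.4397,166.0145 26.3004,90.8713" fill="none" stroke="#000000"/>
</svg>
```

viewBox `0 0 230.0752 255.4882` with mm width/height → 1 unit = 1 mm. Flip: y_m = 255.4882 − y_svg.

**Shape 1** — `<polyline>` open polyline, stroke `#000000` → engrave (S305, F4209). Machine vertices: (50.4792,79.3248) → (62.1170,100.1230) → (78.9005,167.9768) → (217.2872,202.0192) → (48.6969,65.8210). Open path.

**Shape 2** — `<circle>` circle, stroke `#000000` → engrave (S305, F4209). Machine vertices: (190.3147,234.6289) → (188.3066,242.1234) → (182.8202,247.6098) → (175.3257,249.6179) → (167.8312,247.6098) → (162.3448,242.1234) → (160.3367,234.6289) → (162.3448,227.1344) → (167.8312,221.6480) → (175.3257,219.6399) → (182.8202,221.6480) → (188.3066,227.1344) → (190.3147,234.6289). Closed: final G1 returns to the first vertex.

**Shape 3** — `<path>` quadratic bezier, stroke `#000000` → engrave (S305, F4209). Control points (SVG): P0=(209.7567,79.9747), P1=(228.3842,51.0506), P2=(200.3086,61.4581); sampled at t=k/6. Machine vertices: (209.7567,175.5135) → (214.6686,184.0623) → (216.9858,190.4261) → (216.7084,194.6047) → (213.8364,196.5983) → (208.3698,196.4067) → (200.3086,194.0301). Open path.

**Shape 4** — `<polyline>` open polyline, stroke `#000000` → engrave (S305, F4209). Machine vertices: (217.6068,170.6521) → (163.5324,52.7755) → (81.0482,59.5864) → (179.0952,124.2109). Open path.

**Shape 5** — `<path>` quadratic bezier, stroke `#000000` → engrave (S305, F4209). Control points (SVG): P0=(179.7214,79.9694), P1=(125.4087,142.8123), P2=(111.8475,199.7529); sampled at t=k/6. Machine vertices: (179.7214,175.5188) → (162.7492,154.7351) → (148.0409,134.2793) → (135.5966,114.1515) → (125.4162,94.3515) → (117.4999,74.8795) → (111.8475,55.7353). Open path.

**Shape 6** — `<path>` rectangle, stroke `#000000` → engrave (S305, F4209). Machine vertices: (44.0753,205.6452) → (83.6098,205.6452) → (83.6098,147.8183) → (44.0753,147.8183) → (44.0753,205.6452). Closed: final G1 returns to the first vertex.

**Shape 7** — `<polygon>` closed polygon, stroke `#000000` → engrave (S305, F4209). Machine vertices: (180.3548,132.0468) → (115.2939,207.3188) → (124.7642,210.6238) → (131.8698,174.4913) → (180.3548,132.0468). Closed: final G1 returns to the first vertex.

**Shape 8** — `<polygon>` regular polygon, stroke `#000000` → engrave (S305, F4209). Machine vertices: (88.8067,206.6394) → (156.4523,173.5185) → (161.5916,98.3753) → (99.0853,56.3528) → (31.4397,89.4737) → (26.3004,164.6169) → (88.8067,206.6394). Closed: final G1 returns to the first vertex.

G21
G90
G0 X50.4792 Y79.3248
M4 S305
G1 X62.1170 Y100.1230 F4209
G1 X78.9005 Y167.9768 F4209
G1 X217.2872 Y202.0192 F4209
G1 X48.6969 Y65.8210 F4209
G0 X190.3147 Y234.6289
M4 S305
G1 X188.3066 Y242.1234 F4209
G1 X182.8202 Y247.6098 F4209
G1 X175.3257 Y249.6179 F4209
G1 X167.8312 Y247.6098 F4209
G1 X162.3448 Y242.1234 F4209
G1 X160.3367 Y234.6289 F4209
G1 X162.3448 Y227.1344 F4209
G1 X167.8312 Y221.6480 F4209
G1 X175.3257 Y219.6399 F4209
G1 X182.8202 Y221.6480 F4209
G1 X188.3066 Y227.1344 F4209
G1 X190.3147 Y234.6289 F4209
G0 X209.7567 Y175.5135
M4 S305
G1 X214.6686 Y184.0623 F4209
G1 X216.9858 Y190.4261 F4209
G1 X216.7084 Y194.6047 F4209
G1 X213.8364 Y196.5983 F4209
G1 X208.3698 Y196.4067 F4209
G1 X200.3086 Y194.0301 F4209
G0 X217.6068 Y170.6521
M4 S305
G1 X163.5324 Y52.7755 F4209
G1 X81.0482 Y59.5864 F4209
G1 X179.0952 Y124.2109 F4209
G0 X179.7214 Y175.5188
M4 S305
G1 X162.7492 Y154.7351 F4209
G1 X148.0409 Y134.2793 F4209
G1 X135.5966 Y114.1515 F4209
G1 X125.4162 Y94.3515 F4209
G1 X117.4999 Y74.8795 F4209
G1 X111.8475 Y55.7353 F4209
G0 X44.0753 Y205.6452
M4 S305
G1 X83.6098 Y205.6452 F4209
G1 X83.6098 Y147.8183 F4209
G1 X44.0753 Y147.8183 F4209
G1 X44.0753 Y205.6452 F4209
G0 X180.3548 Y132.0468
M4 S305
G1 X115.2939 Y207.3188 F4209
G1 X124.7642 Y210.6238 F4209
G1 X131.8698 Y174.4913 F4209
G1 X180.3548 Y132.0468 F4209
G0 X88.8067 Y206.6394
M4 S305
G1 X156.4523 Y173.5185 F4209
G1 X161.5916 Y98.3753 F4209
G1 X99.0853 Y56.3528 F4209
G1 X31.4397 Y89.4737 F4209
G1 X26.3004 Y164.6169 F4209
G1 X88.8067 Y206.6394 F4209
M5
G0 X0.0000 Y0.0000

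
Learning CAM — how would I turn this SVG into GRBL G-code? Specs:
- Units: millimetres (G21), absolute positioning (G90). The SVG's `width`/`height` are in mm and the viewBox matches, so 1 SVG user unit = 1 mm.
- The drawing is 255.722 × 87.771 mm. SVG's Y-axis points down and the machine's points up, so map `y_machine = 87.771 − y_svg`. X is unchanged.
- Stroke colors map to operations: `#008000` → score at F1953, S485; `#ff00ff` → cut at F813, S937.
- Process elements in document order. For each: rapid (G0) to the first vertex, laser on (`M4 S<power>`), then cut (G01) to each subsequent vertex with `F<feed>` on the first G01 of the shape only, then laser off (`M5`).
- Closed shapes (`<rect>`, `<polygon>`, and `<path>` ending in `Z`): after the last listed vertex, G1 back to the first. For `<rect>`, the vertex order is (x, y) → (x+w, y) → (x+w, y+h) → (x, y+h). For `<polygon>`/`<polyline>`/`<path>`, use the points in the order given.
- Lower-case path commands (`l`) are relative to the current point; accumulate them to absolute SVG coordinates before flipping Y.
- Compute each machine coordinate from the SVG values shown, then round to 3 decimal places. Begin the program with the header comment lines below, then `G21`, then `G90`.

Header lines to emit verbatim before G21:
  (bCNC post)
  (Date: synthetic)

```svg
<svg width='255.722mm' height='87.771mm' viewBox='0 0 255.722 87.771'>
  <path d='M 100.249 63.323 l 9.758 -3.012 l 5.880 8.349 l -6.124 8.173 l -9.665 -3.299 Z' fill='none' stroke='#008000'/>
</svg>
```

(bCNC post)
(Date: synthetic)
G21
G90
G0 X100.249 Y24.448
M4 S485
G01 X110.007 Y27.460 F1953
G01 X115.887 Y19.111
G01 X109.763 Y10.938
G01 X100.098 Y14.237
G01 X100.249 Y24.448
M5

Since the viewBox matches the mm dimensions, user units are millimetres directly. The only transform is the Y-flip y_m = 87.771 − y_svg.

Shape 1 is a regular polygon drawn with `<path>`. Its stroke #008000 means score at S485, F1953. After flipping Y the toolpath is (100.249,24.448) → (110.007,27.460) → (115.887,19.111) → (109.763,10.938) → (100.098,14.237) → (100.249,24.448), returning to the start.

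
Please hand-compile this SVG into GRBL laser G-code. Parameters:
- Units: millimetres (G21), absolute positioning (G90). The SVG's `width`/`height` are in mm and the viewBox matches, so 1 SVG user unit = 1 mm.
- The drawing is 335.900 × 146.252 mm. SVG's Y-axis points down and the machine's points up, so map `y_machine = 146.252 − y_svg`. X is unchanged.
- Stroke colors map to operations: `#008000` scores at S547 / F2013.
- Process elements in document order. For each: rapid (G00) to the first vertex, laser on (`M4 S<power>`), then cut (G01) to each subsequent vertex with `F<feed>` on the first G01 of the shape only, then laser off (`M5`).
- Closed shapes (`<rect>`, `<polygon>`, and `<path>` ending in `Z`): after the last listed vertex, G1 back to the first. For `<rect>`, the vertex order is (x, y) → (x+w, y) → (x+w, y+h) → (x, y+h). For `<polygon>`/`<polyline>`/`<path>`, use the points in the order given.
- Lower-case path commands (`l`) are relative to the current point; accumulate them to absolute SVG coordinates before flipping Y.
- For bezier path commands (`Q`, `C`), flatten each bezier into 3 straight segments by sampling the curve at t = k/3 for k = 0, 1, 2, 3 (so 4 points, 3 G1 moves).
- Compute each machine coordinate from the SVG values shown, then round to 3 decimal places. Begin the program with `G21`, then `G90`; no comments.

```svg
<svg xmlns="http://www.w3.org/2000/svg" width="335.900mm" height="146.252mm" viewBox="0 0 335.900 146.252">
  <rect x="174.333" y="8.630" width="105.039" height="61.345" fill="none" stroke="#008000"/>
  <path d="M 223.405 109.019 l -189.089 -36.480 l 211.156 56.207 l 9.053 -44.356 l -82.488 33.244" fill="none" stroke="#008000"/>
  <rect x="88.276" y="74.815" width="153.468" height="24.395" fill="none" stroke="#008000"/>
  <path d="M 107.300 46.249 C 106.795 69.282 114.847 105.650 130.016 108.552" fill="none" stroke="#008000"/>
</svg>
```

viewBox `0 0 335.900 146.252` with mm width/height → 1 unit = 1 mm. Flip: y_m = 146.252 − y_svg.

**Shape 1** — `<rect>` rectangle, stroke `#008000` → score (S547, F2013). Machine vertices: (174.333,137.622) → (279.372,137.622) → (279.372,76.277) → (174.333,76.277) → (174.333,137.622). Closed: final G1 returns to the first vertex.

**Shape 2** — `<path>` open polyline, stroke `#008000` → score (S547, F2013). Machine vertices: (223.405,37.233) → (34.316,73.713) → (245.472,17.506) → (254.525,61.862) → (172.037,28.618). Open path.

**Shape 3** — `<rect>` rectangle, stroke `#008000` → score (S547, F2013). Machine vertices: (88.276,71.437) → (241.744,71.437) → (241.744,47.042) → (88.276,47.042) → (88.276,71.437). Closed: final G1 returns to the first vertex.

**Shape 4** — `<path>` cubic bezier, stroke `#008000` → score (S547, F2013). Control points (SVG): P0=(107.300,46.249), P1=(106.795,69.282), P2=(114.847,105.650), P3=(130.016,108.552); sampled at t=k/3. Machine vertices: (107.300,100.003) → (109.594,74.258) → (117.273,50.024) → (130.016,37.700). Open path.

G21
G90
G00 X174.333 Y137.622
M4 S547
G01 X279.372 Y137.622 F2013
G01 X279.372 Y76.277
G01 X174.333 Y76.277
G01 X174.333 Y137.622
M5
G00 X223.405 Y37.233
M4 S547
G01 X34.316 Y73.713 F2013
G01 X245.472 Y17.506
G01 X254.525 Y61.862
G01 X172.037 Y28.618
M5
G00 X88.276 Y71.437
M4 S547
G01 X241.744 Y71.437 F2013
G01 X241.744 Y47.042
G01 X88.276 Y47.042
G01 X88.276 Y71.437
M5
G00 X107.300 Y100.003
M4 S547
G01 X109.594 Y74.258 F2013
G01 X117.273 Y50.024
G01 X130.016 Y37.700
M5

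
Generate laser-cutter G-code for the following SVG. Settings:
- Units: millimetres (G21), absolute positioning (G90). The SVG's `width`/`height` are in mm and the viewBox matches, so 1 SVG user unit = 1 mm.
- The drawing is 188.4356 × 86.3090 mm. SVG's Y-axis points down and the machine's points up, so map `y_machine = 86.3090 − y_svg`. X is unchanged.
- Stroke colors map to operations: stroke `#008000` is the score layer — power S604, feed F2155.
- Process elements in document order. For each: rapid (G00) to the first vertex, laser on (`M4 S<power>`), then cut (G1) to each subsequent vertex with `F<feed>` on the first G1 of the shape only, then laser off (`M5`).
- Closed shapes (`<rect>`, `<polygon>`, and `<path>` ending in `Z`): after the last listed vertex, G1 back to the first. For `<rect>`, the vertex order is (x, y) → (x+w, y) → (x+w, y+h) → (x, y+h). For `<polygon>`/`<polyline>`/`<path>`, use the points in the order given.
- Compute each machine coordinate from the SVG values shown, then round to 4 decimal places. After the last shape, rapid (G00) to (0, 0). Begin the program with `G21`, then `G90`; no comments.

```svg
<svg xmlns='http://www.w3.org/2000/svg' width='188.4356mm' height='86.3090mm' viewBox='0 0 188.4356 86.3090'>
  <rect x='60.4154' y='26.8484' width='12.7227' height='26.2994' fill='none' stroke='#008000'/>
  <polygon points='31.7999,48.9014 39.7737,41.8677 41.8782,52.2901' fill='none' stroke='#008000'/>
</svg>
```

1 u = 1 mm; y_m = 86.3090 − y.

[1] `<rect>` rectangle, #008000→score S604 F2155: (60.4154,59.4606) → (73.1381,59.4606) → (73.1381,33.1612) → (60.4154,33.1612) → (60.4154,59.4606) (closed)

[2] `<polygon>` regular polygon, #008000→score S604 F2155: (31.7999,37.4076) → (39.7737,44.4413) → (41.8782,34.0189) → (31.7999,37.4076) (closed)

G21
G90
G00 X60.4154 Y59.4606
M4 S604
G1 X73.1381 Y59.4606 F2155
G1 X73.1381 Y33.1612
G1 X60.4154 Y33.1612
G1 X60.4154 Y59.4606
M5
G00 X31.7999 Y37.4076
M4 S604
G1 X39.7737 Y44.4413 F2155
G1 X41.8782 Y34.0189
G1 X31.7999 Y37.4076
M5
G00 X0.0000 Y0.0000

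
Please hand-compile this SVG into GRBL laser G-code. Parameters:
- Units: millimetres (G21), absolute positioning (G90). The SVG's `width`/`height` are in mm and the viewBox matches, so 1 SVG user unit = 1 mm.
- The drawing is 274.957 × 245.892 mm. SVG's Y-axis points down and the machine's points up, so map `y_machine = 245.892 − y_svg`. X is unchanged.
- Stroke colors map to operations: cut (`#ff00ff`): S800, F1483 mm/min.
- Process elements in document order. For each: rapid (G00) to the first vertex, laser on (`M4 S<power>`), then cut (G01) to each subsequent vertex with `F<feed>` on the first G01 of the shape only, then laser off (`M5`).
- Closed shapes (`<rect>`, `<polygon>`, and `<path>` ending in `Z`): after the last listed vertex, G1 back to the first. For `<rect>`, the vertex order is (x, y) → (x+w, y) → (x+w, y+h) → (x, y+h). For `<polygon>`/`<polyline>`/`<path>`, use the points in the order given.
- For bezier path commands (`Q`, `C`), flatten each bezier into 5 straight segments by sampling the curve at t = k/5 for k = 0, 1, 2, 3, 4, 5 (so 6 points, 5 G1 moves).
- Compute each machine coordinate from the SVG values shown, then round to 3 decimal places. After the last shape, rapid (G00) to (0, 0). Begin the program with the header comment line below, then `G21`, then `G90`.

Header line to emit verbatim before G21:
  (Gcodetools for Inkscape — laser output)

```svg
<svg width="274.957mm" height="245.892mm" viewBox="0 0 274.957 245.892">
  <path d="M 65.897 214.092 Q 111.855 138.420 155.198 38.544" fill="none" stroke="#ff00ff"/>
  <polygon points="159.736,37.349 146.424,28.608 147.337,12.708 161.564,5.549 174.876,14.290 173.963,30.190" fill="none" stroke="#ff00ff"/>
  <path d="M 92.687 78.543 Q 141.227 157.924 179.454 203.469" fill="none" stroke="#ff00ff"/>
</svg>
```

Since the viewBox matches the mm dimensions, user units are millimetres directly. The only transform is the Y-flip y_m = 245.892 − y_svg.

Shape 1 is a quadratic bezier drawn with `<path>`. Its stroke #ff00ff means cut at S800, F1483. After flipping Y the toolpath is (65.897,31.800) → (84.176,63.037) → (102.245,96.210) → (120.105,131.320) → (137.756,168.366) → (155.198,207.348).

Shape 2 is a regular polygon drawn with `<polygon>`. Its stroke #ff00ff means cut at S800, F1483. After flipping Y the toolpath is (159.736,208.543) → (146.424,217.284) → (147.337,233.184) → (161.564,240.343) → (174.876,231.602) → (173.963,215.702) → (159.736,208.543), returning to the start.

Shape 3 is a quadratic bezier drawn with `<path>`. Its stroke #ff00ff means cut at S800, F1483. After flipping Y the toolpath is (92.687,167.349) → (111.690,136.950) → (129.869,109.258) → (147.222,84.273) → (163.751,61.994) → (179.454,42.423).

(Gcodetools for Inkscape — laser output)
G21
G90
G00 X65.897 Y31.800
M4 S800
G01 X84.176 Y63.037 F1483
G01 X102.245 Y96.210
G01 X120.105 Y131.320
G01 X137.756 Y168.366
G01 X155.198 Y207.348
M5
G00 X159.736 Y208.543
M4 S800
G01 X146.424 Y217.284 F1483
G01 X147.337 Y233.184
G01 X161.564 Y240.343
G01 X174.876 Y231.602
G01 X173.963 Y215.702
G01 X159.736 Y208.543
M5
G00 X92.687 Y167.349
M4 S800
G01 X111.690 Y136.950 F1483
G01 X129.869 Y109.258
G01 X147.222 Y84.273
G01 X163.751 Y61.994
G01 X179.454 Y42.423
M5
G00 X0.000 Y0.000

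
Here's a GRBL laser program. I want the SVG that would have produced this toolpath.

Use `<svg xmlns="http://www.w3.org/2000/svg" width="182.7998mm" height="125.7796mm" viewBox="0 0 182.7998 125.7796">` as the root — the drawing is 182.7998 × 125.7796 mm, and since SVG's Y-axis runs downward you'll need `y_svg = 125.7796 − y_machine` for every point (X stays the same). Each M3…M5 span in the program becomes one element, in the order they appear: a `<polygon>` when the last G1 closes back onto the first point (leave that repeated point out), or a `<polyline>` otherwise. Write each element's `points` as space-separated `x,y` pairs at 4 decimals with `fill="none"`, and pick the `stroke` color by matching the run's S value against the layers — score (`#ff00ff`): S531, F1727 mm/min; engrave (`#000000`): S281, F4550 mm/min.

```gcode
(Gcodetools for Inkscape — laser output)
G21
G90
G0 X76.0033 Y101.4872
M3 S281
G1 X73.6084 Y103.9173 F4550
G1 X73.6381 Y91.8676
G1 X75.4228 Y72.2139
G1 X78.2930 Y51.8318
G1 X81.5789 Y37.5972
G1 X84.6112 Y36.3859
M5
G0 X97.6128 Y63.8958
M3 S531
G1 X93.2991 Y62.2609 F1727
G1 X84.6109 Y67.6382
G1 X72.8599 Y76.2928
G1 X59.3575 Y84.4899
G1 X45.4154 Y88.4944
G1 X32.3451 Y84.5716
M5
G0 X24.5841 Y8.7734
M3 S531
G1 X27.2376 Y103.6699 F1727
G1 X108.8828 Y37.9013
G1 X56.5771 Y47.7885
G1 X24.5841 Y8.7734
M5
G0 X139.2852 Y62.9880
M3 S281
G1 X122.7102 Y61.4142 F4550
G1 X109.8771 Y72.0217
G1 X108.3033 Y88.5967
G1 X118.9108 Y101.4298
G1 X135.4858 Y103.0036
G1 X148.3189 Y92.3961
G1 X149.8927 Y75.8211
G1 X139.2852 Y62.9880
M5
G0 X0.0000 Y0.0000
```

y_svg = 125.7796 − y_m.

[1] S281→`#000000` (engrave); open run; points: 76.0033,24.2924 73.6084,21.8623 73.6381,33.9120 75.4228,53.5657 78.2930,73.9478 81.5789,88.1824 84.6112,89.3937

[2] S531→`#ff00ff` (score); open run; points: 97.6128,61.8838 93.2991,63.5187 84.6109,58.1414 72.8599,49.4868 59.3575,41.2897 45.4154,37.2852 32.3451,41.2080

[3] S531→`#ff00ff` (score); closed run; points: 24.5841,117.0062 27.2376,22.1097 108.8828,87.8783 56.5771,77.9911

[4] S281→`#000000` (engrave); closed run; points: 139.2852,62.7916 122.7102,64.3654 109.8771,53.7579 108.3033,37.1829 118.9108,24.3498 135.4858,22.7760 148.3189,33.3835 149.8927,49.9585

<svg xmlns="http://www.w3.org/2000/svg" width="182.7998mm" height="125.7796mm" viewBox="0 0 182.7998 125.7796">
  <polyline points="76.0033,24.2924 73.6084,21.8623 73.6381,33.9120 75.4228,53.5657 78.2930,73.9478 81.5789,88.1824 84.6112,89.3937" fill="none" stroke="#000000"/>
  <polyline points="97.6128,61.8838 93.2991,63.5187 84.6109,58.1414 72.8599,49.4868 59.3575,41.2897 45.4154,37.2852 32.3451,41.2080" fill="none" stroke="#ff00ff"/>
  <polygon points="24.5841,117.0062 27.2376,22.1097 108.8828,87.8783 56.5771,77.9911" fill="none" stroke="#ff00ff"/>
  <polygon points="139.2852,62.7916 122.7102,64.3654 109.8771,53.7579 108.3033,37.1829 118.9108,24.3498 135.4858,22.7760 148.3189,33.3835 149.8927,49.9585" fill="none" stroke="#000000"/>
</svg>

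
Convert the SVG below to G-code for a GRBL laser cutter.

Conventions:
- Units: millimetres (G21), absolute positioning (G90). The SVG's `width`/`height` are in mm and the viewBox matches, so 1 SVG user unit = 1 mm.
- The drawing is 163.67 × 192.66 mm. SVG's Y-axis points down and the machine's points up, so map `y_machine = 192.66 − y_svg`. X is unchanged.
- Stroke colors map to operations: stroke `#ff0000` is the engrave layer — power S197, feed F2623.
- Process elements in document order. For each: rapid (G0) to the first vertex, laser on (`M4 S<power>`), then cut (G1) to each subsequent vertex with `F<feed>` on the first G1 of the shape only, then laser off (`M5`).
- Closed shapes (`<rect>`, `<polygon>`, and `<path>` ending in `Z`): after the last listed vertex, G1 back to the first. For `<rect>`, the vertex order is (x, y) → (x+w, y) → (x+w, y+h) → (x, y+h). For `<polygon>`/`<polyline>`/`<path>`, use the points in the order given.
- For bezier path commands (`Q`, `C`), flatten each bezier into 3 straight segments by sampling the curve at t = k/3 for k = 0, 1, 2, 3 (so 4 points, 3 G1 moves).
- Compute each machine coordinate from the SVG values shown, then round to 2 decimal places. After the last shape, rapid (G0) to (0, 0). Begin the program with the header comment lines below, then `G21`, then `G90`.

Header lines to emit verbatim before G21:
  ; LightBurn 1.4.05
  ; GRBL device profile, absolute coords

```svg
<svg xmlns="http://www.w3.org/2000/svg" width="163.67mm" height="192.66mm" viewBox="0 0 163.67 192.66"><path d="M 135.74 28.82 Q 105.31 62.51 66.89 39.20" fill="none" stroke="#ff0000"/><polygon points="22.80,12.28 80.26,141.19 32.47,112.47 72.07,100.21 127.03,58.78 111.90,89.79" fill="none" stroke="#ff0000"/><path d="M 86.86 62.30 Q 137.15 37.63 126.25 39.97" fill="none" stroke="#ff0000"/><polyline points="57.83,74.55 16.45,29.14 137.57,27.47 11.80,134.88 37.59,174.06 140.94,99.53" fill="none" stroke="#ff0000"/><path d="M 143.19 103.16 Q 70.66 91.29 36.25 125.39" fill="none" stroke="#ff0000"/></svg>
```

; LightBurn 1.4.05
; GRBL device profile, absolute coords
G21
G90
G0 X135.74 Y163.84
M4 S197
G1 X114.57 Y147.71 F2623
G1 X91.62 Y144.25
G1 X66.89 Y153.46
M5
G0 X22.80 Y180.38
M4 S197
G1 X80.26 Y51.47 F2623
G1 X32.47 Y80.19
G1 X72.07 Y92.45
G1 X127.03 Y133.88
G1 X111.90 Y102.87
G1 X22.80 Y180.38
M5
G0 X86.86 Y130.36
M4 S197
G1 X113.59 Y143.81 F2623
G1 X126.72 Y151.25
G1 X126.25 Y152.69
M5
G0 X57.83 Y118.11
M4 S197
G1 X16.45 Y163.52 F2623
G1 X137.57 Y165.19
G1 X11.80 Y57.78
G1 X37.59 Y18.60
G1 X140.94 Y93.13
M5
G0 X143.19 Y89.50
M4 S197
G1 X99.07 Y92.31 F2623
G1 X63.43 Y84.90
G1 X36.25 Y67.27
M5
G0 X0.00 Y0.00

viewBox `0 0 163.67 192.66` with mm width/height → 1 unit = 1 mm. Flip: y_m = 192.66 − y_svg.

**Shape 1** — `<path>` quadratic bezier, stroke `#ff0000` → engrave (S197, F2623). Control points (SVG): P0=(135.74,28.82), P1=(105.31,62.51), P2=(66.89,39.20); sampled at t=k/3. Machine vertices: (135.74,163.84) → (114.57,147.71) → (91.62,144.25) → (66.89,153.46). Open path.

**Shape 2** — `<polygon>` closed polygon, stroke `#ff0000` → engrave (S197, F2623). Machine vertices: (22.80,180.38) → (80.26,51.47) → (32.47,80.19) → (72.07,92.45) → (127.03,133.88) → (111.90,102.87) → (22.80,180.38). Closed: final G1 returns to the first vertex.

**Shape 3** — `<path>` quadratic bezier, stroke `#ff0000` → engrave (S197, F2623). Control points (SVG): P0=(86.86,62.30), P1=(137.15,37.63), P2=(126.25,39.97); sampled at t=k/3. Machine vertices: (86.86,130.36) → (113.59,143.81) → (126.72,151.25) → (126.25,152.69). Open path.

**Shape 4** — `<polyline>` open polyline, stroke `#ff0000` → engrave (S197, F2623). Machine vertices: (57.83,118.11) → (16.45,163.52) → (137.57,165.19) → (11.80,57.78) → (37.59,18.60) → (140.94,93.13). Open path.

**Shape 5** — `<path>` quadratic bezier, stroke `#ff0000` → engrave (S197, F2623). Control points (SVG): P0=(143.19,103.16), P1=(70.66,91.29), P2=(36.25,125.39); sampled at t=k/3. Machine vertices: (143.19,89.50) → (99.07,92.31) → (63.43,84.90) → (36.25,67.27). Open path.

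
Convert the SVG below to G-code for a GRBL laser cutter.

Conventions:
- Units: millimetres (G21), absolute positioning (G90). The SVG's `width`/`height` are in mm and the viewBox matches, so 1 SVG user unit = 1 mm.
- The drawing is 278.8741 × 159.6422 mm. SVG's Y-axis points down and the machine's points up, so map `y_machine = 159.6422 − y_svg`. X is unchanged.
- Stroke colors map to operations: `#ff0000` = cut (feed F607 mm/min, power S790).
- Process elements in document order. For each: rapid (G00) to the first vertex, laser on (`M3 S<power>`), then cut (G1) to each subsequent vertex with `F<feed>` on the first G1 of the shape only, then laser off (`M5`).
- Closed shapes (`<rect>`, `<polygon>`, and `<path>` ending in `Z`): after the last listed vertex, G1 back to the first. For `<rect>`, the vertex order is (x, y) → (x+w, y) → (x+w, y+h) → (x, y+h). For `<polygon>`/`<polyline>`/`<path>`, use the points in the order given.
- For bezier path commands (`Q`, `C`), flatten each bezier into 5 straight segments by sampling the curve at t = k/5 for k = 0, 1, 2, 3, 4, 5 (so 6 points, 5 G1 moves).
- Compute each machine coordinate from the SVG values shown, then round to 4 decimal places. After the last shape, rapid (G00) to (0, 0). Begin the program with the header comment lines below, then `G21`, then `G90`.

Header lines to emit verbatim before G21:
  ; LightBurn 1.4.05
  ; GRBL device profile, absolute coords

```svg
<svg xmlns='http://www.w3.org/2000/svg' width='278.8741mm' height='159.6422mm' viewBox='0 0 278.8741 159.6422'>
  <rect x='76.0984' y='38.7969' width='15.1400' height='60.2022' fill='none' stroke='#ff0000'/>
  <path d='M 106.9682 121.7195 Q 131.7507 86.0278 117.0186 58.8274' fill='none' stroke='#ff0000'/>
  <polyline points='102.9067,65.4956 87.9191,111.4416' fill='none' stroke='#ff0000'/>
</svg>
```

viewBox `0 0 278.8741 159.6422` with mm width/height → 1 unit = 1 mm. Flip: y_m = 159.6422 − y_svg.

**Shape 1** — `<rect>` rectangle, stroke `#ff0000` → cut (S790, F607). Machine vertices: (76.0984,120.8453) → (91.2384,120.8453) → (91.2384,60.6431) → (76.0984,60.6431) → (76.0984,120.8453). Closed: final G1 returns to the first vertex.

**Shape 2** — `<path>` quadratic bezier, stroke `#ff0000` → cut (S790, F607). Control points (SVG): P0=(106.9682,121.7195), P1=(131.7507,86.0278), P2=(117.0186,58.8274); sampled at t=k/5. Machine vertices: (106.9682,37.9227) → (115.3006,51.8597) → (120.4719,65.1175) → (122.4819,77.6959) → (121.3309,89.5950) → (117.0186,100.8148). Open path.

**Shape 3** — `<polyline>` line segment, stroke `#ff0000` → cut (S790, F607). Machine vertices: (102.9067,94.1466) → (87.9191,48.2006). Open path.

; LightBurn 1.4.05
; GRBL device profile, absolute coords
G21
G90
G00 X76.0984 Y120.8453
M3 S790
G1 X91.2384 Y120.8453 F607
G1 X91.2384 Y60.6431
G1 X76.0984 Y60.6431
G1 X76.0984 Y120.8453
M5
G00 X106.9682 Y37.9227
M3 S790
G1 X115.3006 Y51.8597 F607
G1 X120.4719 Y65.1175
G1 X122.4819 Y77.6959
G1 X121.3309 Y89.5950
G1 X117.0186 Y100.8148
M5
G00 X102.9067 Y94.1466
M3 S790
G1 X87.9191 Y48.2006 F607
M5
G00 X0.0000 Y0.0000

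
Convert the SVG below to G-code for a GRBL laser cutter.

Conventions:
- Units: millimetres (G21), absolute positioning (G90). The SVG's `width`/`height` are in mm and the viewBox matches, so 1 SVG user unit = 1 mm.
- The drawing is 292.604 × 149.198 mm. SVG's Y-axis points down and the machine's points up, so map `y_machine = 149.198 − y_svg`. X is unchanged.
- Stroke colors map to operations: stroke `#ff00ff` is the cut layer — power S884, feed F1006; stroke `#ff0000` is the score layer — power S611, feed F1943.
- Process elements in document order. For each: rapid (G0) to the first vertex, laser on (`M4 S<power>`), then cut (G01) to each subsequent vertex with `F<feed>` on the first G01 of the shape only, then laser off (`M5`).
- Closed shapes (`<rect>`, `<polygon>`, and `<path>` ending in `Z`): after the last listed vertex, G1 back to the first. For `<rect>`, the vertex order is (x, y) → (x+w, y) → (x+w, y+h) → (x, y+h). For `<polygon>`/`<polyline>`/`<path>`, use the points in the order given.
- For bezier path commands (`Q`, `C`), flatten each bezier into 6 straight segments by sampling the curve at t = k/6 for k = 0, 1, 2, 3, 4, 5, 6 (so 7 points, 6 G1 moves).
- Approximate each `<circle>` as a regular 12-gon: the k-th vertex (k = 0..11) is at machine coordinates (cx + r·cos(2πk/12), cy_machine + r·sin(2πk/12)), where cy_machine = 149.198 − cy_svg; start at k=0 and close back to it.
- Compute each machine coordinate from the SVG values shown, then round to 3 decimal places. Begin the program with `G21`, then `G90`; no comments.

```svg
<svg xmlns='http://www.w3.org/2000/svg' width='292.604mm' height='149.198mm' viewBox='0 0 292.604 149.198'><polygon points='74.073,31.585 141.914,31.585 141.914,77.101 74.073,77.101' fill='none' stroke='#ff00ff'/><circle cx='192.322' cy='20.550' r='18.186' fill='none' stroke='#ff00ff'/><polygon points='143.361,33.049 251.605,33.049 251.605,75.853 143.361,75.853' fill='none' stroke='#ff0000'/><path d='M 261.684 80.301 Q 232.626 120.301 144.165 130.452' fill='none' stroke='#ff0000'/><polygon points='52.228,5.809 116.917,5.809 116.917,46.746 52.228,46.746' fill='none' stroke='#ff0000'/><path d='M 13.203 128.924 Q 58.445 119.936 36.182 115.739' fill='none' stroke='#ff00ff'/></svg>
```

G21
G90
G0 X74.073 Y117.613
M4 S884
G01 X141.914 Y117.613 F1006
G01 X141.914 Y72.097
G01 X74.073 Y72.097
G01 X74.073 Y117.613
M5
G0 X210.508 Y128.648
M4 S884
G01 X208.072 Y137.741 F1006
G01 X201.415 Y144.398
G01 X192.322 Y146.834
G01 X183.229 Y144.398
G01 X176.572 Y137.741
G01 X174.136 Y128.648
G01 X176.572 Y119.555
G01 X183.229 Y112.898
G01 X192.322 Y110.462
G01 X201.415 Y112.898
G01 X208.072 Y119.555
G01 X210.508 Y128.648
M5
G0 X143.361 Y116.149
M4 S611
G01 X251.605 Y116.149 F1943
G01 X251.605 Y73.345
G01 X143.361 Y73.345
G01 X143.361 Y116.149
M5
G0 X261.684 Y68.897
M4 S611
G01 X250.348 Y56.393 F1943
G01 X235.712 Y45.547
G01 X217.775 Y36.359
G01 X196.539 Y28.830
G01 X172.002 Y22.959
G01 X144.165 Y18.746
M5
G0 X52.228 Y143.389
M4 S611
G01 X116.917 Y143.389 F1943
G01 X116.917 Y102.452
G01 X52.228 Y102.452
G01 X52.228 Y143.389
M5
G0 X13.203 Y20.274
M4 S884
G01 X26.409 Y23.137 F1006
G01 X35.864 Y25.734
G01 X41.569 Y28.064
G01 X43.523 Y30.129
G01 X41.728 Y31.927
G01 X36.182 Y33.459
M5

1 u = 1 mm; y_m = 149.198 − y.

[1] `<polygon>` rectangle, #ff00ff→cut S884 F1006: (74.073,117.613) → (141.914,117.613) → (141.914,72.097) → (74.073,72.097) → (74.073,117.613) (closed)

[2] `<circle>` circle, #ff00ff→cut S884 F1006: (210.508,128.648) → (208.072,137.741) → (201.415,144.398) → (192.322,146.834) → (183.229,144.398) → (176.572,137.741) → (174.136,128.648) → (176.572,119.555) → (183.229,112.898) → (192.322,110.462) → (201.415,112.898) → (208.072,119.555) → (210.508,128.648) (closed)

[3] `<polygon>` rectangle, #ff0000→score S611 F1943: (143.361,116.149) → (251.605,116.149) → (251.605,73.345) → (143.361,73.345) → (143.361,116.149) (closed)

[4] `<path>` quadratic bezier, #ff0000→score S611 F1943: (261.684,68.897) → (250.348,56.393) → (235.712,45.547) → (217.775,36.359) → (196.539,28.830) → (172.002,22.959) → (144.165,18.746)

[5] `<polygon>` rectangle, #ff0000→score S611 F1943: (52.228,143.389) → (116.917,143.389) → (116.917,102.452) → (52.228,102.452) → (52.228,143.389) (closed)

[6] `<path>` quadratic bezier, #ff00ff→cut S884 F1006: (13.203,20.274) → (26.409,23.137) → (35.864,25.734) → (41.569,28.064) → (43.523,30.129) → (41.728,31.927) → (36.182,33.459)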